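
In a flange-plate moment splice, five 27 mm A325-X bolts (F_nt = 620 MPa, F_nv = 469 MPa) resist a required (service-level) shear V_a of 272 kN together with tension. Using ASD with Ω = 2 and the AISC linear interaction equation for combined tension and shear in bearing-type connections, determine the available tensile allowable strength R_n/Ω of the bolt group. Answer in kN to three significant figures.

794 kN

A_b = π·27²/4 = 572.6 mm²; f_rv = 272 × 1000 / (5 × 572.6) = 95.01 MPa.
F'_nt = 1.3 F_nt − (Ω F_nt / F_nv) f_rv = 1.3·620 − (2·620/469)·95.01 = 554.8 MPa, capped at F_nt → F'_nt = 554.8 MPa.
R_n = F'_nt · A_b · n = 554.8 × 572.6 × 5 / 1000 = 1588 kN.
Allowable strength R_n/Ω = 1588 / 2 = 794 kN.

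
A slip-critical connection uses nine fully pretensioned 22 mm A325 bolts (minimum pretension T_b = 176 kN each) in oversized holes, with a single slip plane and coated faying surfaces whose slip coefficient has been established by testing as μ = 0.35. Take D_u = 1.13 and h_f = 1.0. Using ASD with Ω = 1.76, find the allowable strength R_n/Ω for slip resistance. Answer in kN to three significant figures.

356 kN

R_n = μ · D_u · h_f · T_b · n_s · n_b = 0.35 × 1.13 × 1.0 × 176 × 1 × 9 = 626.5 kN.
Allowable strength R_n/Ω = 626.5 / 1.76 = 356 kN.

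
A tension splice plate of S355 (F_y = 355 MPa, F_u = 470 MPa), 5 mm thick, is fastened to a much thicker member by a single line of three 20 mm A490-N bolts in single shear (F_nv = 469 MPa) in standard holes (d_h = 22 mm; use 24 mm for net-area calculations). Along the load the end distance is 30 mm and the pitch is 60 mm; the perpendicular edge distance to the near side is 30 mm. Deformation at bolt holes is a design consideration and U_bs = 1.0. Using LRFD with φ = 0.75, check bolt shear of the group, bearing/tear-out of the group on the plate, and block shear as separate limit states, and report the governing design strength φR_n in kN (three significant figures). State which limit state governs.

127 kN (block shear governs)

Bolt shear: A_b = π·20²/4 = 314.2 mm²; R_n = 469 × 314.2 × 3 × 1 / 1000 = 442 kN → 0.75 × 442 = 332 kN.
Bearing: edge l_c = 19, r_n = 53.58 kN; interior l_c = 38, r_n = 107.2 kN; R_n = 53.58 + 2·107.2 = 267.9 kN → 201 kN.
Block shear: A_gv = 750, A_nv = 450, A_nt = 90 mm²; R_n = min(0.6F_uA_nv, 0.6F_yA_gv) + U_bs·F_u·A_nt = 169.2 kN → 127 kN.
Block shear governs: 127 kN.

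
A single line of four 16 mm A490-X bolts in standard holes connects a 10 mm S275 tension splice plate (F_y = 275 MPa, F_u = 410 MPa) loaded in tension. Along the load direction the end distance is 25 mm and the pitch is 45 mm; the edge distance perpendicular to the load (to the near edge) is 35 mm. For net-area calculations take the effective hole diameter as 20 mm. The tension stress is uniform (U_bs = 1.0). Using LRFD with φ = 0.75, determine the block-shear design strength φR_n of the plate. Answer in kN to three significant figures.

243 kN

Shear plane L_v = 25 + 3·45 = 160 mm; A_gv = 160 × 10 = 1600 mm².
A_nv = (160 − 3.5·20) × 10 = 900 mm².
A_nt = (35 − 0.5·20) × 10 = 250 mm².
0.6 F_u A_nv = 221.4 kN; 0.6 F_y A_gv = 264 kN → shear rupture governs the shear term.
R_n = 221.4 + 1.0 × 410 × 250 / 1000 = 323.9 kN.
Design strength φR_n = 0.75 × 323.9 = 243 kN.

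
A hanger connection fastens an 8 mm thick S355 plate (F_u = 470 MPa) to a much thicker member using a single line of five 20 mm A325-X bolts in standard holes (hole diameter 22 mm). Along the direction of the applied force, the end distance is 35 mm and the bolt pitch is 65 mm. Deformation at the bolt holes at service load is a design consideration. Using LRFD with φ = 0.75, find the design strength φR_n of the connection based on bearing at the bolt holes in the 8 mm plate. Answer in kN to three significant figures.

623 kN

Per bolt r_n = 1.2 l_c t F_u ≤ 2.4 d t F_u; upper limit = 2.4 × 20 × 8 × 470 / 1000 = 180.5 kN.
Edge bolt: l_c = 35 − 22/2 = 24 mm → 1.2 × 24 × 8 × 470 / 1000 = 108.3 → r_n = 108.3 kN.
Interior bolts: l_c = 65 − 22 = 43 mm → 1.2 × 43 × 8 × 470 / 1000 = 194 → r_n = 180.5 kN.
R_n = 1 × 108.3 + 4 × 180.5 = 830.2 kN.
Design strength φR_n = 0.75 × 830.2 = 623 kN.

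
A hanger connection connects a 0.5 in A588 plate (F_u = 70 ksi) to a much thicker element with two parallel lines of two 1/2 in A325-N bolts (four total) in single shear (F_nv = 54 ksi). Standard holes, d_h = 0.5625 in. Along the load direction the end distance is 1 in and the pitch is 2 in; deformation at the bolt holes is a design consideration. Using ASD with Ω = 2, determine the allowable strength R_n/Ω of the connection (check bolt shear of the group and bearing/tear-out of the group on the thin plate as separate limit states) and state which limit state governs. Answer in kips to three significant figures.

21.2 kips (bolt shear governs)

Bolt shear: A_b = π·0.5²/4 = 0.1963 in²; R_n = 54 × 0.1963 × 4 × 1 = 42.41 kips → 42.41 / 2 = 21.2 kips.
Bearing (1.2 l_c t F_u ≤ 2.4 d t F_u): upper limit = 2.4·0.5·0.5·70 = 42 kips.
  Edge l_c = 1 − 0.5625/2 = 0.7188 → r_n = 30.19 kips; interior l_c = 2 − 0.5625 = 1.438 → r_n = 42 kips.
  R_n,bearing = 2·30.19 + 2·42 = 144.4 kips → 144.4 / 2 = 72.2 kips.
Bolt shear governs: 21.2 kips.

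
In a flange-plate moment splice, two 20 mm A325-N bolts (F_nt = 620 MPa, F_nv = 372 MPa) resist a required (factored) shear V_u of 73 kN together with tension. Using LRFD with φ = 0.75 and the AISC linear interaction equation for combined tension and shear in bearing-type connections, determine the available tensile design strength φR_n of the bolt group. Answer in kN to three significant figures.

A_b = π·20²/4 = 314.2 mm²; f_rv = 73 × 1000 / (2 × 314.2) = 116.2 MPa.
F'_nt = 1.3 F_nt − (F_nt / φF_nv) f_rv = 1.3·620 − (620/(0.75·372))·116.2 = 547.8 MPa, capped at F_nt → F'_nt = 547.8 MPa.
R_n = F'_nt · A_b · n = 547.8 × 314.2 × 2 / 1000 = 344.2 kN.
Design strength φR_n = 0.75 × 344.2 = 258 kN.

258 kN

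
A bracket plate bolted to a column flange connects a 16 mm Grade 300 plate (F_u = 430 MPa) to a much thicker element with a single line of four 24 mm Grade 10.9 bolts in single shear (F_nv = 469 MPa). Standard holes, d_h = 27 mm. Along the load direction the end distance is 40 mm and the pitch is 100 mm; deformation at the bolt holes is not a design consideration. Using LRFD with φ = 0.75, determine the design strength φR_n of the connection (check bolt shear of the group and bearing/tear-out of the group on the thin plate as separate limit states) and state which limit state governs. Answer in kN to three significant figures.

637 kN (bolt shear governs)

Bolt shear: A_b = π·24²/4 = 452.4 mm²; R_n = 469 × 452.4 × 4 × 1 / 1000 = 848.7 kN → 0.75 × 848.7 = 637 kN.
Bearing (1.5 l_c t F_u ≤ 3.0 d t F_u): upper limit = 3.0·24·16·430 / 1000 = 495.4 kN.
  Edge l_c = 40 − 27/2 = 26.5 → r_n = 273.5 kN; interior l_c = 100 − 27 = 73 → r_n = 495.4 kN.
  R_n,bearing = 1·273.5 + 3·495.4 = 1760 kN → 0.75 × 1760 = 1320 kN.
Bolt shear governs: 637 kN.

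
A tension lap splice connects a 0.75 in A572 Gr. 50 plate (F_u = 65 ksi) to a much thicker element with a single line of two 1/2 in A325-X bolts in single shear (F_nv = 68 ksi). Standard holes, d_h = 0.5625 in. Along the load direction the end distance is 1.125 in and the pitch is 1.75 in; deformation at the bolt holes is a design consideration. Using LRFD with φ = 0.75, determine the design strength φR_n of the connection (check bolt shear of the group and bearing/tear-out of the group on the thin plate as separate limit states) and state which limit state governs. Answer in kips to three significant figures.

Bolt shear: A_b = π·0.5²/4 = 0.1963 in²; R_n = 68 × 0.1963 × 2 × 1 = 26.7 kips → 0.75 × 26.7 = 20 kips.
Bearing (1.2 l_c t F_u ≤ 2.4 d t F_u): upper limit = 2.4·0.5·0.75·65 = 58.5 kips.
  Edge l_c = 1.125 − 0.5625/2 = 0.8438 → r_n = 49.36 kips; interior l_c = 1.75 − 0.5625 = 1.188 → r_n = 58.5 kips.
  R_n,bearing = 1·49.36 + 1·58.5 = 107.9 kips → 0.75 × 107.9 = 80.9 kips.
Bolt shear governs: 20 kips.

20 kips (bolt shear governs)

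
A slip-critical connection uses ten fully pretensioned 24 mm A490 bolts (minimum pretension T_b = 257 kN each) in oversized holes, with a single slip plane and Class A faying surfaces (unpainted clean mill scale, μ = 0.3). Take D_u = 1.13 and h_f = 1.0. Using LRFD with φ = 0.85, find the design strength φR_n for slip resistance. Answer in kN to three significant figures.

R_n = μ · D_u · h_f · T_b · n_s · n_b = 0.3 × 1.13 × 1.0 × 257 × 1 × 10 = 871.2 kN.
Design strength φR_n = 0.85 × 871.2 = 741 kN.

741 kN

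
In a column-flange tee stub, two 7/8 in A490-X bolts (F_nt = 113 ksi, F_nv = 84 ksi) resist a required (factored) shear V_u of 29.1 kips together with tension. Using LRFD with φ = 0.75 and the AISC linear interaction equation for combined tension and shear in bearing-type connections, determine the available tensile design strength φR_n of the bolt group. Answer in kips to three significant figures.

93.4 kips

A_b = π·0.875²/4 = 0.6013 in²; f_rv = 29.1 / (2 × 0.6013) = 24.2 ksi.
F'_nt = 1.3 F_nt − (F_nt / φF_nv) f_rv = 1.3·113 − (113/(0.75·84))·24.2 = 103.5 ksi, capped at F_nt → F'_nt = 103.5 ksi.
R_n = F'_nt · A_b · n = 103.5 × 0.6013 × 2 = 124.5 kips.
Design strength φR_n = 0.75 × 124.5 = 93.4 kips.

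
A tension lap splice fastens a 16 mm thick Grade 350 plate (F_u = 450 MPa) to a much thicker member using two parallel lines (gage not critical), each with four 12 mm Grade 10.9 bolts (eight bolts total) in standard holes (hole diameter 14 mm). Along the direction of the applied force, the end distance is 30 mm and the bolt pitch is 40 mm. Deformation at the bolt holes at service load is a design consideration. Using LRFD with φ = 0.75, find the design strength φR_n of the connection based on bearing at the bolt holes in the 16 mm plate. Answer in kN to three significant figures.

Per bolt r_n = 1.2 l_c t F_u ≤ 2.4 d t F_u; upper limit = 2.4 × 12 × 16 × 450 / 1000 = 207.4 kN.
Edge bolt: l_c = 30 − 14/2 = 23 mm → 1.2 × 23 × 16 × 450 / 1000 = 198.7 → r_n = 198.7 kN.
Interior bolts: l_c = 40 − 14 = 26 mm → 1.2 × 26 × 16 × 450 / 1000 = 224.6 → r_n = 207.4 kN.
R_n = 2 × 198.7 + 6 × 207.4 = 1642 kN.
Design strength φR_n = 0.75 × 1642 = 1230 kN.

1230 kN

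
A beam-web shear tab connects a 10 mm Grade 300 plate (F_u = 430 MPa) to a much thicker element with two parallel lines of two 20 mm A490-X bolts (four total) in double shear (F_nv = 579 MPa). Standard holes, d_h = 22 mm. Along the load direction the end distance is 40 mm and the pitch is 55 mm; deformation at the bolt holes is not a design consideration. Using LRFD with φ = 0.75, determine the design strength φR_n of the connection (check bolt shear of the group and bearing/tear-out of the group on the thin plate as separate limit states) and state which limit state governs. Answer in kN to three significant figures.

Bolt shear: A_b = π·20²/4 = 314.2 mm²; R_n = 579 × 314.2 × 4 × 2 / 1000 = 1455 kN → 0.75 × 1455 = 1090 kN.
Bearing (1.5 l_c t F_u ≤ 3.0 d t F_u): upper limit = 3.0·20·10·430 / 1000 = 258 kN.
  Edge l_c = 40 − 22/2 = 29 → r_n = 187.1 kN; interior l_c = 55 − 22 = 33 → r_n = 212.8 kN.
  R_n,bearing = 2·187.1 + 2·212.8 = 799.8 kN → 0.75 × 799.8 = 600 kN.
Bearing governs: 600 kN.

600 kN (bearing governs)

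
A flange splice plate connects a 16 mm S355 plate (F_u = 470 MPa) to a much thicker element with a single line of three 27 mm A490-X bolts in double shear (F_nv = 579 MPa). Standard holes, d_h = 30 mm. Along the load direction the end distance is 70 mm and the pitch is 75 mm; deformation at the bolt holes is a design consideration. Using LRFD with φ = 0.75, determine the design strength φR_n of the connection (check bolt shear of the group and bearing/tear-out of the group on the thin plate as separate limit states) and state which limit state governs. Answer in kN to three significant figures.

975 kN (bearing governs)

Bolt shear: A_b = π·27²/4 = 572.6 mm²; R_n = 579 × 572.6 × 3 × 2 / 1000 = 1989 kN → 0.75 × 1989 = 1490 kN.
Bearing (1.2 l_c t F_u ≤ 2.4 d t F_u): upper limit = 2.4·27·16·470 / 1000 = 487.3 kN.
  Edge l_c = 70 − 30/2 = 55 → r_n = 487.3 kN; interior l_c = 75 − 30 = 45 → r_n = 406.1 kN.
  R_n,bearing = 1·487.3 + 2·406.1 = 1299 kN → 0.75 × 1299 = 975 kN.
Bearing governs: 975 kN.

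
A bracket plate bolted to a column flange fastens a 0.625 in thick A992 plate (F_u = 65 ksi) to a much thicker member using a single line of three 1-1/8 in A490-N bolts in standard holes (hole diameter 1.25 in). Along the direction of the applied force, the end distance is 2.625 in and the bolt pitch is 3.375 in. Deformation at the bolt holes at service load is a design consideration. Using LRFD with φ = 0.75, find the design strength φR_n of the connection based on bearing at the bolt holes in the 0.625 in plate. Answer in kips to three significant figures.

Per bolt r_n = 1.2 l_c t F_u ≤ 2.4 d t F_u; upper limit = 2.4 × 1.125 × 0.625 × 65 = 109.7 kips.
Edge bolt: l_c = 2.625 − 1.25/2 = 2 in → 1.2 × 2 × 0.625 × 65 = 97.5 → r_n = 97.5 kips.
Interior bolts: l_c = 3.375 − 1.25 = 2.125 in → 1.2 × 2.125 × 0.625 × 65 = 103.6 → r_n = 103.6 kips.
R_n = 1 × 97.5 + 2 × 103.6 = 304.7 kips.
Design strength φR_n = 0.75 × 304.7 = 229 kips.

229 kips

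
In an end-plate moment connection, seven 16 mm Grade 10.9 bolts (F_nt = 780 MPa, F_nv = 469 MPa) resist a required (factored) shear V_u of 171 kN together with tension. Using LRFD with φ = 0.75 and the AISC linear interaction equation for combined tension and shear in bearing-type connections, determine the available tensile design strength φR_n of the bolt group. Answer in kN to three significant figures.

786 kN

A_b = π·16²/4 = 201.1 mm²; f_rv = 171 × 1000 / (7 × 201.1) = 121.5 MPa.
F'_nt = 1.3 F_nt − (F_nt / φF_nv) f_rv = 1.3·780 − (780/(0.75·469))·121.5 = 744.6 MPa, capped at F_nt → F'_nt = 744.6 MPa.
R_n = F'_nt · A_b · n = 744.6 × 201.1 × 7 / 1000 = 1048 kN.
Design strength φR_n = 0.75 × 1048 = 786 kN.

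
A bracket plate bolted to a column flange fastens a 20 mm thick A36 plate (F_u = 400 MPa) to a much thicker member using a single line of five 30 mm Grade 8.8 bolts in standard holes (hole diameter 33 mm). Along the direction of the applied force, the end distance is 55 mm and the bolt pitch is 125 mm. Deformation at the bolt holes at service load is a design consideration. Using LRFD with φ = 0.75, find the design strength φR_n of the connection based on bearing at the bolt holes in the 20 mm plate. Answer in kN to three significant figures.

Per bolt r_n = 1.2 l_c t F_u ≤ 2.4 d t F_u; upper limit = 2.4 × 30 × 20 × 400 / 1000 = 576 kN.
Edge bolt: l_c = 55 − 33/2 = 38.5 mm → 1.2 × 38.5 × 20 × 400 / 1000 = 369.6 → r_n = 369.6 kN.
Interior bolts: l_c = 125 − 33 = 92 mm → 1.2 × 92 × 20 × 400 / 1000 = 883.2 → r_n = 576 kN.
R_n = 1 × 369.6 + 4 × 576 = 2674 kN.
Design strength φR_n = 0.75 × 2674 = 2010 kN.

2010 kN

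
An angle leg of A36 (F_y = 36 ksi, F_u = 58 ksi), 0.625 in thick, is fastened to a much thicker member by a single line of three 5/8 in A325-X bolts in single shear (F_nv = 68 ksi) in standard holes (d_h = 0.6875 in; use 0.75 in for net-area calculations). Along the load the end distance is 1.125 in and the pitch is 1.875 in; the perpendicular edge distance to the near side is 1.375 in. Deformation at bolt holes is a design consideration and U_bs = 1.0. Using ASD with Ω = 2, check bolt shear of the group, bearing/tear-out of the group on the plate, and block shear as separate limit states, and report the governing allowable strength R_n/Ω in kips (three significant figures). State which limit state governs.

Bolt shear: A_b = π·0.625²/4 = 0.3068 in²; R_n = 68 × 0.3068 × 3 × 1 = 62.59 kips → 62.59 / 2 = 31.3 kips.
Bearing: edge l_c = 0.7812, r_n = 33.98 kips; interior l_c = 1.188, r_n = 51.66 kips; R_n = 33.98 + 2·51.66 = 137.3 kips → 68.6 kips.
Block shear: A_gv = 3.047, A_nv = 1.875, A_nt = 0.625 in²; R_n = min(0.6F_uA_nv, 0.6F_yA_gv) + U_bs·F_u·A_nt = 101.5 kips → 50.8 kips.
Bolt shear governs: 31.3 kips.

31.3 kips (bolt shear governs)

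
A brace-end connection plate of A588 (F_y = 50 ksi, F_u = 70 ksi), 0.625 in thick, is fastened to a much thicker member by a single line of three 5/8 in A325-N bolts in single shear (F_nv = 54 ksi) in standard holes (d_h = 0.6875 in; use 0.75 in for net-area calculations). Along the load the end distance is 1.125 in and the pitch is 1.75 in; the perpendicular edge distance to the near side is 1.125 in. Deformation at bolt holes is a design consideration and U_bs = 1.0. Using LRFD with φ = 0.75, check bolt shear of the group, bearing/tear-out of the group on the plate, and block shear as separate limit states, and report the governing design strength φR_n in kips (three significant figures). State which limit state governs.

37.3 kips (bolt shear governs)

Bolt shear: A_b = π·0.625²/4 = 0.3068 in²; R_n = 54 × 0.3068 × 3 × 1 = 49.7 kips → 0.75 × 49.7 = 37.3 kips.
Bearing: edge l_c = 0.7812, r_n = 41.02 kips; interior l_c = 1.062, r_n = 55.78 kips; R_n = 41.02 + 2·55.78 = 152.6 kips → 114 kips.
Block shear: A_gv = 2.891, A_nv = 1.719, A_nt = 0.4688 in²; R_n = min(0.6F_uA_nv, 0.6F_yA_gv) + U_bs·F_u·A_nt = 105 kips → 78.8 kips.
Bolt shear governs: 37.3 kips.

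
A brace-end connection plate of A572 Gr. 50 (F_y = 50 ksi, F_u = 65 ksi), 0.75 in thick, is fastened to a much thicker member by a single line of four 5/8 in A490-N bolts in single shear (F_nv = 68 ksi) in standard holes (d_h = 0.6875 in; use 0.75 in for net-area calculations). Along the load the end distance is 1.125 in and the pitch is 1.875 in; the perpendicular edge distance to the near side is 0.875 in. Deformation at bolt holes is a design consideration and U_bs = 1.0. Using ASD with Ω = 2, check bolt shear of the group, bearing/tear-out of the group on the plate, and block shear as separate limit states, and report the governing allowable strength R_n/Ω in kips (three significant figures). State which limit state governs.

Bolt shear: A_b = π·0.625²/4 = 0.3068 in²; R_n = 68 × 0.3068 × 4 × 1 = 83.45 kips → 83.45 / 2 = 41.7 kips.
Bearing: edge l_c = 0.7812, r_n = 45.7 kips; interior l_c = 1.188, r_n = 69.47 kips; R_n = 45.7 + 3·69.47 = 254.1 kips → 127 kips.
Block shear: A_gv = 5.062, A_nv = 3.094, A_nt = 0.375 in²; R_n = min(0.6F_uA_nv, 0.6F_yA_gv) + U_bs·F_u·A_nt = 145 kips → 72.5 kips.
Bolt shear governs: 41.7 kips.

41.7 kips (bolt shear governs)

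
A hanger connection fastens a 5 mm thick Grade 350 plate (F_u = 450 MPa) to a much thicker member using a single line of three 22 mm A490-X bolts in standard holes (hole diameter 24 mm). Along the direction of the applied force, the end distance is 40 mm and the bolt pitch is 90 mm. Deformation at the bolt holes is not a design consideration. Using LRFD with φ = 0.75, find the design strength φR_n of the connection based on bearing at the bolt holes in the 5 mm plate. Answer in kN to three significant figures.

Per bolt r_n = 1.5 l_c t F_u ≤ 3.0 d t F_u; upper limit = 3.0 × 22 × 5 × 450 / 1000 = 148.5 kN.
Edge bolt: l_c = 40 − 24/2 = 28 mm → 1.5 × 28 × 5 × 450 / 1000 = 94.5 → r_n = 94.5 kN.
Interior bolts: l_c = 90 − 24 = 66 mm → 1.5 × 66 × 5 × 450 / 1000 = 222.8 → r_n = 148.5 kN.
R_n = 1 × 94.5 + 2 × 148.5 = 391.5 kN.
Design strength φR_n = 0.75 × 391.5 = 294 kN.

294 kN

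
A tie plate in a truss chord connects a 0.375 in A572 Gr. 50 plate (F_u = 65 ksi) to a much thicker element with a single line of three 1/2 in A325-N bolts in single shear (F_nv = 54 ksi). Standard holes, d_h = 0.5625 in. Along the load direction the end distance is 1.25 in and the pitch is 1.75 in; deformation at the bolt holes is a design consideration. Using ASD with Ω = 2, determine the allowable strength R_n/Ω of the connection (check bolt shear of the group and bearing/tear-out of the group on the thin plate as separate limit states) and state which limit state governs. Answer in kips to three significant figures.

15.9 kips (bolt shear governs)

Bolt shear: A_b = π·0.5²/4 = 0.1963 in²; R_n = 54 × 0.1963 × 3 × 1 = 31.81 kips → 31.81 / 2 = 15.9 kips.
Bearing (1.2 l_c t F_u ≤ 2.4 d t F_u): upper limit = 2.4·0.5·0.375·65 = 29.25 kips.
  Edge l_c = 1.25 − 0.5625/2 = 0.9688 → r_n = 28.34 kips; interior l_c = 1.75 − 0.5625 = 1.188 → r_n = 29.25 kips.
  R_n,bearing = 1·28.34 + 2·29.25 = 86.84 kips → 86.84 / 2 = 43.4 kips.
Bolt shear governs: 15.9 kips.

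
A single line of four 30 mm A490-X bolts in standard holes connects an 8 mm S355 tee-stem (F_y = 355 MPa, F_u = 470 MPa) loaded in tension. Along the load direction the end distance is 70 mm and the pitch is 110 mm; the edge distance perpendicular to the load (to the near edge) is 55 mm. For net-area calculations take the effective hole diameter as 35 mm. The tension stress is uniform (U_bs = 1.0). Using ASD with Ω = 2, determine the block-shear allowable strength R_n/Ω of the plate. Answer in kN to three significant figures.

384 kN

Shear plane L_v = 70 + 3·110 = 400 mm; A_gv = 400 × 8 = 3200 mm².
A_nv = (400 − 3.5·35) × 8 = 2220 mm².
A_nt = (55 − 0.5·35) × 8 = 300 mm².
0.6 F_u A_nv = 626 kN; 0.6 F_y A_gv = 681.6 kN → shear rupture governs the shear term.
R_n = 626 + 1.0 × 470 × 300 / 1000 = 767 kN.
Allowable strength R_n/Ω = 767 / 2 = 384 kN.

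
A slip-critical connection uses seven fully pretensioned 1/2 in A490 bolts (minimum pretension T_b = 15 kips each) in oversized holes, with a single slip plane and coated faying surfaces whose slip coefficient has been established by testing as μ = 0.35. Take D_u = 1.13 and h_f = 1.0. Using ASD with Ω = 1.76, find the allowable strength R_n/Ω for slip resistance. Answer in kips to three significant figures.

23.6 kips

R_n = μ · D_u · h_f · T_b · n_s · n_b = 0.35 × 1.13 × 1.0 × 15 × 1 × 7 = 41.53 kips.
Allowable strength R_n/Ω = 41.53 / 1.76 = 23.6 kips.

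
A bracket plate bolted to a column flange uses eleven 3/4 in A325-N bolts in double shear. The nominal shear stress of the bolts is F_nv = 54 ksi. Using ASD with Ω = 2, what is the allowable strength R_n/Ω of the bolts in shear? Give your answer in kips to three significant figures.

262 kips

A_b = π × 0.75² / 4 = 0.4418 in².
R_n = F_nv · A_b · n · n_s = 54 × 0.4418 × 11 × 2 = 524.8 kips.
Allowable strength R_n/Ω = 524.8 / 2 = 262 kips.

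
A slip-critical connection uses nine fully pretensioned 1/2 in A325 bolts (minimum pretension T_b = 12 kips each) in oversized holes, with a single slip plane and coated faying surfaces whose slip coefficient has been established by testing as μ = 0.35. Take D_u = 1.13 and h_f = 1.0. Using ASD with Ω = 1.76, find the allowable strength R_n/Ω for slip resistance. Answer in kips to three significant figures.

R_n = μ · D_u · h_f · T_b · n_s · n_b = 0.35 × 1.13 × 1.0 × 12 × 1 × 9 = 42.71 kips.
Allowable strength R_n/Ω = 42.71 / 1.76 = 24.3 kips.

24.3 kips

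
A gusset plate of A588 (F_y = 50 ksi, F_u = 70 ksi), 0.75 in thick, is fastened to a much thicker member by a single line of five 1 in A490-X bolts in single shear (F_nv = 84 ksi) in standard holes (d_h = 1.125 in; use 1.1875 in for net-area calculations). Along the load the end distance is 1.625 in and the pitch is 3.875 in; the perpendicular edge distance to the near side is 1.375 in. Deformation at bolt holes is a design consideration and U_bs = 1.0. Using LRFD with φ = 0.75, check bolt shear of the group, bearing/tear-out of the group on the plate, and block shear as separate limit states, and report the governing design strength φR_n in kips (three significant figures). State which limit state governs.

Bolt shear: A_b = π·1²/4 = 0.7854 in²; R_n = 84 × 0.7854 × 5 × 1 = 329.9 kips → 0.75 × 329.9 = 247 kips.
Bearing: edge l_c = 1.062, r_n = 66.94 kips; interior l_c = 2.75, r_n = 126 kips; R_n = 66.94 + 4·126 = 570.9 kips → 428 kips.
Block shear: A_gv = 12.84, A_nv = 8.836, A_nt = 0.5859 in²; R_n = min(0.6F_uA_nv, 0.6F_yA_gv) + U_bs·F_u·A_nt = 412.1 kips → 309 kips.
Bolt shear governs: 247 kips.

247 kips (bolt shear governs)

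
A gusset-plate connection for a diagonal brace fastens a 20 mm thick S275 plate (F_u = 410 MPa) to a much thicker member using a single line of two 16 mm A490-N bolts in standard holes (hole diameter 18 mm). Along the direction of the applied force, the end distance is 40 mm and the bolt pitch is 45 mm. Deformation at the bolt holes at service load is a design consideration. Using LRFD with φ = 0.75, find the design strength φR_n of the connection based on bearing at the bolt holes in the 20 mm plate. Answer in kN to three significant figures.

Per bolt r_n = 1.2 l_c t F_u ≤ 2.4 d t F_u; upper limit = 2.4 × 16 × 20 × 410 / 1000 = 314.9 kN.
Edge bolt: l_c = 40 − 18/2 = 31 mm → 1.2 × 31 × 20 × 410 / 1000 = 305 → r_n = 305 kN.
Interior bolts: l_c = 45 − 18 = 27 mm → 1.2 × 27 × 20 × 410 / 1000 = 265.7 → r_n = 265.7 kN.
R_n = 1 × 305 + 1 × 265.7 = 570.7 kN.
Design strength φR_n = 0.75 × 570.7 = 428 kN.

428 kN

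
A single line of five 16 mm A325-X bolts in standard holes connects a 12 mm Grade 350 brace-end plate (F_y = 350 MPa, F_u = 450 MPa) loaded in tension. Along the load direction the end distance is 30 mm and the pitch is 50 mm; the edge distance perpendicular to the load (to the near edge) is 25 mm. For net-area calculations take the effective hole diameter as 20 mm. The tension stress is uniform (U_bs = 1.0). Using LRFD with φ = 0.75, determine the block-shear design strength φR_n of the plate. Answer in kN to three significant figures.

Shear plane L_v = 30 + 4·50 = 230 mm; A_gv = 230 × 12 = 2760 mm².
A_nv = (230 − 4.5·20) × 12 = 1680 mm².
A_nt = (25 − 0.5·20) × 12 = 180 mm².
0.6 F_u A_nv = 453.6 kN; 0.6 F_y A_gv = 579.6 kN → shear rupture governs the shear term.
R_n = 453.6 + 1.0 × 450 × 180 / 1000 = 534.6 kN.
Design strength φR_n = 0.75 × 534.6 = 401 kN.

401 kN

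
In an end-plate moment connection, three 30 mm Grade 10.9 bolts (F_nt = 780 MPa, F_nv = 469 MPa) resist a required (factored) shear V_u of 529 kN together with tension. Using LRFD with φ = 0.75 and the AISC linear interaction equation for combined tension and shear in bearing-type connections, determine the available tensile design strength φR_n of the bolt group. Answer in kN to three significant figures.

A_b = π·30²/4 = 706.9 mm²; f_rv = 529 × 1000 / (3 × 706.9) = 249.5 MPa.
F'_nt = 1.3 F_nt − (F_nt / φF_nv) f_rv = 1.3·780 − (780/(0.75·469))·249.5 = 460.8 MPa, capped at F_nt → F'_nt = 460.8 MPa.
R_n = F'_nt · A_b · n = 460.8 × 706.9 × 3 / 1000 = 977.2 kN.
Design strength φR_n = 0.75 × 977.2 = 733 kN.

733 kN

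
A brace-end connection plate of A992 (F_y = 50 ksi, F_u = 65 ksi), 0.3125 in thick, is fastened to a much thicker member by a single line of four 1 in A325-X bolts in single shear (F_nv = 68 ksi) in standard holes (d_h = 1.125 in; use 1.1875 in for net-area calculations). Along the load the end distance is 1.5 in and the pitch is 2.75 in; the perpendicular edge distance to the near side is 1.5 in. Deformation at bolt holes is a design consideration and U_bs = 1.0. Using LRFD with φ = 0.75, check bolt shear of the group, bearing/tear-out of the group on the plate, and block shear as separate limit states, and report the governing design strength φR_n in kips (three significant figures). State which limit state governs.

64.9 kips (block shear governs)

Bolt shear: A_b = π·1²/4 = 0.7854 in²; R_n = 68 × 0.7854 × 4 × 1 = 213.6 kips → 0.75 × 213.6 = 160 kips.
Bearing: edge l_c = 0.9375, r_n = 22.85 kips; interior l_c = 1.625, r_n = 39.61 kips; R_n = 22.85 + 3·39.61 = 141.7 kips → 106 kips.
Block shear: A_gv = 3.047, A_nv = 1.748, A_nt = 0.2832 in²; R_n = min(0.6F_uA_nv, 0.6F_yA_gv) + U_bs·F_u·A_nt = 86.58 kips → 64.9 kips.
Block shear governs: 64.9 kips.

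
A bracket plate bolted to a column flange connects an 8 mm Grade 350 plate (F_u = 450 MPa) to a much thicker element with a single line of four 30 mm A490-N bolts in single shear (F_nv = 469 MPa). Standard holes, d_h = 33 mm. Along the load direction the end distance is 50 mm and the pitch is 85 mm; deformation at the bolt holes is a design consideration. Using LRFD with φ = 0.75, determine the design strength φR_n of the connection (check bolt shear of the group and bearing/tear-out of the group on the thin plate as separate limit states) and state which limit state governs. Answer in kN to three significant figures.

614 kN (bearing governs)

Bolt shear: A_b = π·30²/4 = 706.9 mm²; R_n = 469 × 706.9 × 4 × 1 / 1000 = 1326 kN → 0.75 × 1326 = 995 kN.
Bearing (1.2 l_c t F_u ≤ 2.4 d t F_u): upper limit = 2.4·30·8·450 / 1000 = 259.2 kN.
  Edge l_c = 50 − 33/2 = 33.5 → r_n = 144.7 kN; interior l_c = 85 − 33 = 52 → r_n = 224.6 kN.
  R_n,bearing = 1·144.7 + 3·224.6 = 818.6 kN → 0.75 × 818.6 = 614 kN.
Bearing governs: 614 kN.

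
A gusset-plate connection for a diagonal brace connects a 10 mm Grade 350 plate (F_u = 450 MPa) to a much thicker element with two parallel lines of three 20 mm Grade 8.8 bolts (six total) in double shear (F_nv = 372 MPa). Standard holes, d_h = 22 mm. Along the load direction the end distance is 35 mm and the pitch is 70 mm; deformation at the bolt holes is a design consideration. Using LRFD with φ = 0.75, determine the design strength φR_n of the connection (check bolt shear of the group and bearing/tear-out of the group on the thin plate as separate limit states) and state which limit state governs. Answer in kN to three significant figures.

Bolt shear: A_b = π·20²/4 = 314.2 mm²; R_n = 372 × 314.2 × 6 × 2 / 1000 = 1402 kN → 0.75 × 1402 = 1050 kN.
Bearing (1.2 l_c t F_u ≤ 2.4 d t F_u): upper limit = 2.4·20·10·450 / 1000 = 216 kN.
  Edge l_c = 35 − 22/2 = 24 → r_n = 129.6 kN; interior l_c = 70 − 22 = 48 → r_n = 216 kN.
  R_n,bearing = 2·129.6 + 4·216 = 1123 kN → 0.75 × 1123 = 842 kN.
Bearing governs: 842 kN.

842 kN (bearing governs)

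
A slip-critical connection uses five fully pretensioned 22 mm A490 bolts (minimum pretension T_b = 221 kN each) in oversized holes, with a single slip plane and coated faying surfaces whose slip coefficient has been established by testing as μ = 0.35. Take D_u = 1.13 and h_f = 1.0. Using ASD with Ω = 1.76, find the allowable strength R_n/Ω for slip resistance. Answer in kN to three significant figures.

R_n = μ · D_u · h_f · T_b · n_s · n_b = 0.35 × 1.13 × 1.0 × 221 × 1 × 5 = 437 kN.
Allowable strength R_n/Ω = 437 / 1.76 = 248 kN.

248 kN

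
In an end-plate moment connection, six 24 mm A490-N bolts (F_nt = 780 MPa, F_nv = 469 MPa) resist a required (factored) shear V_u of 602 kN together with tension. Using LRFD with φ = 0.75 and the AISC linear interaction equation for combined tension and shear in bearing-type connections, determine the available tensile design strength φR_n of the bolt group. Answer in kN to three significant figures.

A_b = π·24²/4 = 452.4 mm²; f_rv = 602 × 1000 / (6 × 452.4) = 221.8 MPa.
F'_nt = 1.3 F_nt − (F_nt / φF_nv) f_rv = 1.3·780 − (780/(0.75·469))·221.8 = 522.2 MPa, capped at F_nt → F'_nt = 522.2 MPa.
R_n = F'_nt · A_b · n = 522.2 × 452.4 × 6 / 1000 = 1417 kN.
Design strength φR_n = 0.75 × 1417 = 1060 kN.

1060 kN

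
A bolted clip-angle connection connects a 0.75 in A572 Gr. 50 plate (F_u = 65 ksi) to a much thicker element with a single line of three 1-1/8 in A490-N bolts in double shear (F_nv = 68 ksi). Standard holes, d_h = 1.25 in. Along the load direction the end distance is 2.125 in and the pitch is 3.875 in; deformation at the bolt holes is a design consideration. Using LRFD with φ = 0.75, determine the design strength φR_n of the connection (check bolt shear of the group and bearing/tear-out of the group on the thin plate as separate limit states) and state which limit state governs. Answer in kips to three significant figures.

Bolt shear: A_b = π·1.125²/4 = 0.994 in²; R_n = 68 × 0.994 × 3 × 2 = 405.6 kips → 0.75 × 405.6 = 304 kips.
Bearing (1.2 l_c t F_u ≤ 2.4 d t F_u): upper limit = 2.4·1.125·0.75·65 = 131.6 kips.
  Edge l_c = 2.125 − 1.25/2 = 1.5 → r_n = 87.75 kips; interior l_c = 3.875 − 1.25 = 2.625 → r_n = 131.6 kips.
  R_n,bearing = 1·87.75 + 2·131.6 = 351 kips → 0.75 × 351 = 263 kips.
Bearing governs: 263 kips.

263 kips (bearing governs)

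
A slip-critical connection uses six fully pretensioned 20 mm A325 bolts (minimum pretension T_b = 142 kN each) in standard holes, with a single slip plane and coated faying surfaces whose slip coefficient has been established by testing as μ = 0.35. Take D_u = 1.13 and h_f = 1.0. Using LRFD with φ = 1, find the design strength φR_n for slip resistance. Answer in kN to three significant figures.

337 kN

R_n = μ · D_u · h_f · T_b · n_s · n_b = 0.35 × 1.13 × 1.0 × 142 × 1 × 6 = 337 kN.
Design strength φR_n = 1 × 337 = 337 kN.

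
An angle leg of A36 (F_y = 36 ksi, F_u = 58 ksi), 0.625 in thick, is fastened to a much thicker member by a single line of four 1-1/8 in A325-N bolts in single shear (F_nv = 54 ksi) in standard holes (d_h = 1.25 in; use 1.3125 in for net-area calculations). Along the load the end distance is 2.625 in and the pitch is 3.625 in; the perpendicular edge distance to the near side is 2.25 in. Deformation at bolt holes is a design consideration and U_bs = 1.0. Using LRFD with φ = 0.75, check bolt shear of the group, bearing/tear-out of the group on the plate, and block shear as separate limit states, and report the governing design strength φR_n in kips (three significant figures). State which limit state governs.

161 kips (bolt shear governs)

Bolt shear: A_b = π·1.125²/4 = 0.994 in²; R_n = 54 × 0.994 × 4 × 1 = 214.7 kips → 0.75 × 214.7 = 161 kips.
Bearing: edge l_c = 2, r_n = 87 kips; interior l_c = 2.375, r_n = 97.87 kips; R_n = 87 + 3·97.87 = 380.6 kips → 285 kips.
Block shear: A_gv = 8.438, A_nv = 5.566, A_nt = 0.9961 in²; R_n = min(0.6F_uA_nv, 0.6F_yA_gv) + U_bs·F_u·A_nt = 240 kips → 180 kips.
Bolt shear governs: 161 kips.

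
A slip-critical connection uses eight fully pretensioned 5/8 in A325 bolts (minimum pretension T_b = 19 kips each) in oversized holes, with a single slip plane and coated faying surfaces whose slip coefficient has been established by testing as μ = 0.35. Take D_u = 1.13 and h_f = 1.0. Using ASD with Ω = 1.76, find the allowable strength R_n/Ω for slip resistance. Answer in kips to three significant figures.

R_n = μ · D_u · h_f · T_b · n_s · n_b = 0.35 × 1.13 × 1.0 × 19 × 1 × 8 = 60.12 kips.
Allowable strength R_n/Ω = 60.12 / 1.76 = 34.2 kips.

34.2 kips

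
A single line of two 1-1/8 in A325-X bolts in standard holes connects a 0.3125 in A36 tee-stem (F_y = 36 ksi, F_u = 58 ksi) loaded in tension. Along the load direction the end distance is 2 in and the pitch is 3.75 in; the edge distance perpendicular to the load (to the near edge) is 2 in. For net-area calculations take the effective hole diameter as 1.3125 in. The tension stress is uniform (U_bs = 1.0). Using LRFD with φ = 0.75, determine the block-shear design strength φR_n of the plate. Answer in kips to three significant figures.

47.4 kips

Shear plane L_v = 2 + 1·3.75 = 5.75 in; A_gv = 5.75 × 0.3125 = 1.797 in².
A_nv = (5.75 − 1.5·1.3125) × 0.3125 = 1.182 in².
A_nt = (2 − 0.5·1.3125) × 0.3125 = 0.4199 in².
0.6 F_u A_nv = 41.12 kips; 0.6 F_y A_gv = 38.81 kips → shear yielding governs the shear term.
R_n = 38.81 + 1.0 × 58 × 0.4199 = 63.17 kips.
Design strength φR_n = 0.75 × 63.17 = 47.4 kips.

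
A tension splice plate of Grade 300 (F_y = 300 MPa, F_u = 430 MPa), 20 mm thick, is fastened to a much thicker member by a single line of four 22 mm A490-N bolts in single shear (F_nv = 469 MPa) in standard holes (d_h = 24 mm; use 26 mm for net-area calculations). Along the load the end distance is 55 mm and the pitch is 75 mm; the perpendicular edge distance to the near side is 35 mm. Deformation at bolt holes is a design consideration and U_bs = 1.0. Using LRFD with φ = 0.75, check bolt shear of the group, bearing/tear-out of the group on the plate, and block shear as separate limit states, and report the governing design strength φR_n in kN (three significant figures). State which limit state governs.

535 kN (bolt shear governs)

Bolt shear: A_b = π·22²/4 = 380.1 mm²; R_n = 469 × 380.1 × 4 × 1 / 1000 = 713.1 kN → 0.75 × 713.1 = 535 kN.
Bearing: edge l_c = 43, r_n = 443.8 kN; interior l_c = 51, r_n = 454.1 kN; R_n = 443.8 + 3·454.1 = 1806 kN → 1350 kN.
Block shear: A_gv = 5600, A_nv = 3780, A_nt = 440 mm²; R_n = min(0.6F_uA_nv, 0.6F_yA_gv) + U_bs·F_u·A_nt = 1164 kN → 873 kN.
Bolt shear governs: 535 kN.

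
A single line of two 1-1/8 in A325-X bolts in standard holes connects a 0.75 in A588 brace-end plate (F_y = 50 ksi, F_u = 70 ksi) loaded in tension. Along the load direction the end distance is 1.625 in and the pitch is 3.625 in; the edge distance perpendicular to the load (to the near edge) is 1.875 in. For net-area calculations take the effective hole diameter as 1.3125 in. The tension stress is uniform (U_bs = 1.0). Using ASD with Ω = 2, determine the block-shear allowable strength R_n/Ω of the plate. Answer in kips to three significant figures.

83.7 kips

Shear plane L_v = 1.625 + 1·3.625 = 5.25 in; A_gv = 5.25 × 0.75 = 3.938 in².
A_nv = (5.25 − 1.5·1.3125) × 0.75 = 2.461 in².
A_nt = (1.875 − 0.5·1.3125) × 0.75 = 0.9141 in².
0.6 F_u A_nv = 103.4 kips; 0.6 F_y A_gv = 118.1 kips → shear rupture governs the shear term.
R_n = 103.4 + 1.0 × 70 × 0.9141 = 167.3 kips.
Allowable strength R_n/Ω = 167.3 / 2 = 83.7 kips.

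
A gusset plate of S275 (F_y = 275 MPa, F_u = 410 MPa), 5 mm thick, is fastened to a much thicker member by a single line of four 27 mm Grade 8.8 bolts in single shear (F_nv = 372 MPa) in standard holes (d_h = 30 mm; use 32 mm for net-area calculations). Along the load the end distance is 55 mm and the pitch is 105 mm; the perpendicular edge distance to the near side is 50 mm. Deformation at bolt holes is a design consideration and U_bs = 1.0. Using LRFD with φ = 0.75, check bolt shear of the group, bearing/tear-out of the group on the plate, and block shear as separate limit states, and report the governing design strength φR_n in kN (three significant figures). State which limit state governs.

Bolt shear: A_b = π·27²/4 = 572.6 mm²; R_n = 372 × 572.6 × 4 × 1 / 1000 = 852 kN → 0.75 × 852 = 639 kN.
Bearing: edge l_c = 40, r_n = 98.4 kN; interior l_c = 75, r_n = 132.8 kN; R_n = 98.4 + 3·132.8 = 496.9 kN → 373 kN.
Block shear: A_gv = 1850, A_nv = 1290, A_nt = 170 mm²; R_n = min(0.6F_uA_nv, 0.6F_yA_gv) + U_bs·F_u·A_nt = 374.9 kN → 281 kN.
Block shear governs: 281 kN.

281 kN (block shear governs)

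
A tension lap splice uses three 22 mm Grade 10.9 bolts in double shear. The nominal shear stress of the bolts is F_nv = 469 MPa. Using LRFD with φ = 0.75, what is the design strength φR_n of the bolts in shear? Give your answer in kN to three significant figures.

A_b = π × 22² / 4 = 380.1 mm².
R_n = F_nv · A_b · n · n_s = 469 × 380.1 × 3 × 2 / 1000 = 1070 kN.
Design strength φR_n = 0.75 × 1070 = 802 kN.

802 kN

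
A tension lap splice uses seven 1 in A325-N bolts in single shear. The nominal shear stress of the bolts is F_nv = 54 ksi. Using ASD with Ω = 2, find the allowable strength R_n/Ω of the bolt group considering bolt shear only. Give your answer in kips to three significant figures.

148 kips

A_b = π × 1² / 4 = 0.7854 in².
R_n = F_nv · A_b · n · n_s = 54 × 0.7854 × 7 × 1 = 296.9 kips.
Allowable strength R_n/Ω = 296.9 / 2 = 148 kips.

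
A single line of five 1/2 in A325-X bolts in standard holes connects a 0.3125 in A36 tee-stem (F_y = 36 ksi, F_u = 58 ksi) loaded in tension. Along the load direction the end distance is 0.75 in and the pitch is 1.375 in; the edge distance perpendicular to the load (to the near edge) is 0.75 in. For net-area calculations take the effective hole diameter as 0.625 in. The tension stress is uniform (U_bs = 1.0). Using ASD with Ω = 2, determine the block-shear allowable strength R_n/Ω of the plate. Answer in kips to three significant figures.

22.7 kips

Shear plane L_v = 0.75 + 4·1.375 = 6.25 in; A_gv = 6.25 × 0.3125 = 1.953 in².
A_nv = (6.25 − 4.5·0.625) × 0.3125 = 1.074 in².
A_nt = (0.75 − 0.5·0.625) × 0.3125 = 0.1367 in².
0.6 F_u A_nv = 37.38 kips; 0.6 F_y A_gv = 42.19 kips → shear rupture governs the shear term.
R_n = 37.38 + 1.0 × 58 × 0.1367 = 45.31 kips.
Allowable strength R_n/Ω = 45.31 / 2 = 22.7 kips.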